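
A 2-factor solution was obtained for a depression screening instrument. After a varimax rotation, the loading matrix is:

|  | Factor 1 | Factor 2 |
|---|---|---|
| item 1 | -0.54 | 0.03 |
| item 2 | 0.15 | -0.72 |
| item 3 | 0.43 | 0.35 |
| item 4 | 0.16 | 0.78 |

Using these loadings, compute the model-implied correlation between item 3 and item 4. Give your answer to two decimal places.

0.34

r̂ = Σ λ_i·λ_j across factors = (0.43)(0.16) + (0.35)(0.78)
  = +0.0688 +0.2730 = 0.3418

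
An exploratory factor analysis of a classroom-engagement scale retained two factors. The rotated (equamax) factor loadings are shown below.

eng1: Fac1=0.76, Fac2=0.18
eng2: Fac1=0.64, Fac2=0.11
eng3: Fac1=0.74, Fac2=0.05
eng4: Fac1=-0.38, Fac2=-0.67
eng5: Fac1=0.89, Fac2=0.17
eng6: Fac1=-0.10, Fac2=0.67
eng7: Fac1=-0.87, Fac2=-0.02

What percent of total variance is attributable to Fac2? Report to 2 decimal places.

SS loadings for Fac2 = 0.18² + 0.11² + 0.05² + (-0.67)² + 0.17² + 0.67² + (-0.02)² = 0.9741
With 7 standardized items, total variance = 7. Proportion = 0.9741/7 = 0.1392 → 13.92%.

13.92%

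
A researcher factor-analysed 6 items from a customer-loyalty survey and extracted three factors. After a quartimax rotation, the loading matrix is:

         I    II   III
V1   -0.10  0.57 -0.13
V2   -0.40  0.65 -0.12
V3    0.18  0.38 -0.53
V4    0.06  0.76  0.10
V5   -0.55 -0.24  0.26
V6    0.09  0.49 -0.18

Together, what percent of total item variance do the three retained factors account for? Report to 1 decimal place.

SS loadings by factor: 0.5166, 1.7671, 0.4222; total = 2.7059.
Total variance with 6 standardized items is 6, so the solution explains 2.7059/6 = 0.4510 = 45.10%.

45.1%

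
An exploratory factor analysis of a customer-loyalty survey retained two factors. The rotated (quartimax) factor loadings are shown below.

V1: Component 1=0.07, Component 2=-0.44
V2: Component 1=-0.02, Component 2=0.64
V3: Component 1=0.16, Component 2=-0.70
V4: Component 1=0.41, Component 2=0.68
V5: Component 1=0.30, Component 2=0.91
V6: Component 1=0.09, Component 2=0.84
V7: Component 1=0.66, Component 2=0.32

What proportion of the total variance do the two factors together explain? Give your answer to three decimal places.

SS loadings by factor: 0.7327, 3.1917; total = 3.9244.
Total variance with 7 standardized items is 7, so the solution explains 3.9244/7 = 0.5606.

0.561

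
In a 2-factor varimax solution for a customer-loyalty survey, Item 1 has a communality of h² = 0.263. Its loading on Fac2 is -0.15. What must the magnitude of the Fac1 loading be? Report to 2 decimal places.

0.49

Under orthogonal rotation h² = Σλ², so λ_Fac1² = h² − (0.0225) = 0.263 − 0.0225 = 0.2405.
|λ| = √0.2405 = 0.4904.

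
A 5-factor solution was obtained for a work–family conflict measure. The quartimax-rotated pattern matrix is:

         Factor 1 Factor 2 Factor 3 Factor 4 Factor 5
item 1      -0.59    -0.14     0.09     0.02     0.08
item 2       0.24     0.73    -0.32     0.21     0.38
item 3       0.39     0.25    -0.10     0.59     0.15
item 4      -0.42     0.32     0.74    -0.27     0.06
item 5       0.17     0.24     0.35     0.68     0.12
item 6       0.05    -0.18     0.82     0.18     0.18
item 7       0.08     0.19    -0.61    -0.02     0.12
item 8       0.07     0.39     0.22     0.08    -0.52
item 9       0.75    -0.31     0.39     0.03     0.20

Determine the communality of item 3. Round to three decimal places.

0.595

h² = 0.39² + 0.25² + (-0.10)² + 0.59² + 0.15² = 0.1521 + 0.0625 + 0.0100 + 0.3481 + 0.0225 = 0.5952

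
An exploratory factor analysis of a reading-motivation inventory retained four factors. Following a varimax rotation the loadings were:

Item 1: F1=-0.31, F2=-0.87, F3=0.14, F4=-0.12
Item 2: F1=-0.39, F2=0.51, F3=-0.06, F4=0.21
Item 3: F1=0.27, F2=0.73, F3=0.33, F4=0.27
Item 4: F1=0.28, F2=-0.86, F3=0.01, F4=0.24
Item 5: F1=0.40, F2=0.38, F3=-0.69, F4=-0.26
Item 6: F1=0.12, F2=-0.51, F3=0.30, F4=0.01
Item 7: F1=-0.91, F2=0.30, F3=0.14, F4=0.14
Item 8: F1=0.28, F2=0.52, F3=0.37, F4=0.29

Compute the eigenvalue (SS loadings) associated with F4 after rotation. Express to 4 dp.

0.3604

SS loadings for F4 = (-0.12)² + 0.21² + 0.27² + 0.24² + (-0.26)² + 0.01² + 0.14² + 0.29² = 0.0144 + 0.0441 + 0.0729 + 0.0576 + 0.0676 + 0.0001 + 0.0196 + 0.0841 = 0.3604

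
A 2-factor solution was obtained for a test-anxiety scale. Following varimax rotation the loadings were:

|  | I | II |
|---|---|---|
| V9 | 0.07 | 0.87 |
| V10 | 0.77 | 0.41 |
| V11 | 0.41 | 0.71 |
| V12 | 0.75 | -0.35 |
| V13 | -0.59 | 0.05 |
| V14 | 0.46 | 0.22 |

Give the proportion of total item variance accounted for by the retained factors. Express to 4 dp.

Communalities: 0.7618, 0.7610, 0.6722, 0.6850, 0.3506, 0.2600; Σh² = 3.4906.
Total variance with 6 standardized items is 6, so the solution explains 3.4906/6 = 0.5818.

0.5818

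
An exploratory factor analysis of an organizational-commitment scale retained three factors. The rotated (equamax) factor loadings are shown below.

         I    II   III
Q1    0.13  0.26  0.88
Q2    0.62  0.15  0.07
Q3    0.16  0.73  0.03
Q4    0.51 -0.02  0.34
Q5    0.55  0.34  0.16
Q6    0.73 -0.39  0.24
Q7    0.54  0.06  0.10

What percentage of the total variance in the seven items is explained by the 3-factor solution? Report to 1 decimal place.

52.8%

SS loadings by factor: 1.8140, 0.8947, 0.9890; total = 3.6977.
Total variance with 7 standardized items is 7, so the solution explains 3.6977/7 = 0.5282 = 52.82%.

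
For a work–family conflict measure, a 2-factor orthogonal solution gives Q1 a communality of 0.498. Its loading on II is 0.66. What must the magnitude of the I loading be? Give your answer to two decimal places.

Under orthogonal rotation h² = Σλ², so λ_I² = h² − (0.4356) = 0.498 − 0.4356 = 0.0624.
|λ| = √0.0624 = 0.2498.

0.25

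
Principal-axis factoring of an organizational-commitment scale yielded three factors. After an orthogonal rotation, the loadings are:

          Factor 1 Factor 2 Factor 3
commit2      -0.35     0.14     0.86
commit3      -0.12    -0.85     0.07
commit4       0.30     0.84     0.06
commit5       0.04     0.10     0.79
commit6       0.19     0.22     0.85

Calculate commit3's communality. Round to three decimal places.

0.742

h² = (-0.12)² + (-0.85)² + 0.07² = 0.0144 + 0.7225 + 0.0049 = 0.7418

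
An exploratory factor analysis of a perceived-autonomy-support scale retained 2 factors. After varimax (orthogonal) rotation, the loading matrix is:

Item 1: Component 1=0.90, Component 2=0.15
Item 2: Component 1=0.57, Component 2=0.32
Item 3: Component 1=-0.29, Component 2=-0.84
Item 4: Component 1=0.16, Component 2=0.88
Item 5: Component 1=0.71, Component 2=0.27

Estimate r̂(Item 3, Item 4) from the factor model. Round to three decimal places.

r̂ = Σ λ_i·λ_j across factors = (-0.29)(0.16) + (-0.84)(0.88)
  = -0.0464 -0.7392 = -0.7856

-0.786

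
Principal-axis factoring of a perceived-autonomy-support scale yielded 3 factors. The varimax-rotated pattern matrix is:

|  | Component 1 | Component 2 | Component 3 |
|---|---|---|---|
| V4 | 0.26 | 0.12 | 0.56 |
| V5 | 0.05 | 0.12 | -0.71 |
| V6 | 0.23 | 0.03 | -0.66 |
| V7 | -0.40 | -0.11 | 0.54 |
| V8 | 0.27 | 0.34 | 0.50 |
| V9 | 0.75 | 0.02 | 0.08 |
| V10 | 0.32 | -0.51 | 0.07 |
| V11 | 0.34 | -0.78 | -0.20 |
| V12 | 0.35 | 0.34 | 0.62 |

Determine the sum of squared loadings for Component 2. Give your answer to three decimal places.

SS loadings for Component 2 = 0.12² + 0.12² + 0.03² + (-0.11)² + 0.34² + 0.02² + (-0.51)² + (-0.78)² + 0.34² = 0.0144 + 0.0144 + 0.0009 + 0.0121 + 0.1156 + 0.0004 + 0.2601 + 0.6084 + 0.1156 = 1.1419

1.142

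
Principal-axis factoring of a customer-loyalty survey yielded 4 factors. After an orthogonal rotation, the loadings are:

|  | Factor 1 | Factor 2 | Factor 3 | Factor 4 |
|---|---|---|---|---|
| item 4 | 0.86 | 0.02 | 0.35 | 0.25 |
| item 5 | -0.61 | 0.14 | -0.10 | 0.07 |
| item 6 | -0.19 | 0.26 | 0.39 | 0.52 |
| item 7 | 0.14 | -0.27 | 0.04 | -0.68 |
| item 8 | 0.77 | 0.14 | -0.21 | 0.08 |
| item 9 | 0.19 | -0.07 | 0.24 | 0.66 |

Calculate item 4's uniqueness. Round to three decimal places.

0.075

h² = 0.86² + 0.02² + 0.35² + 0.25² = 0.7396 + 0.0004 + 0.1225 + 0.0625 = 0.9250
Uniqueness u² = 1 − h² = 1 − 0.9250 = 0.0750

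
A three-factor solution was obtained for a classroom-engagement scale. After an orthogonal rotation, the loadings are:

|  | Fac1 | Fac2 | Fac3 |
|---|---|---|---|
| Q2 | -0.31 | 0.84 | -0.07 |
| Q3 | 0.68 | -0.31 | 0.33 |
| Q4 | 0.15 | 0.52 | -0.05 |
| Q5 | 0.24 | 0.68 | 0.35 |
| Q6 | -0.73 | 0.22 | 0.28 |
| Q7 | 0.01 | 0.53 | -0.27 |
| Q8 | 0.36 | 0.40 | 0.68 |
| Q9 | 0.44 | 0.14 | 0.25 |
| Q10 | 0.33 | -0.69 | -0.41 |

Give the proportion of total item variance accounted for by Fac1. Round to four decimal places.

0.1782

SS loadings for Fac1 = (-0.31)² + 0.68² + 0.15² + 0.24² + (-0.73)² + 0.01² + 0.36² + 0.44² + 0.33² = 1.6037
Proportion of variance = 1.6037 / 9 = 0.1782.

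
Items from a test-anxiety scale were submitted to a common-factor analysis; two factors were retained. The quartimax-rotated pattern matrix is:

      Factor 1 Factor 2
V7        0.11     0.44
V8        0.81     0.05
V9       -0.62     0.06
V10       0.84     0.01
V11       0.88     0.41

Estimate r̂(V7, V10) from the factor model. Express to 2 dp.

r̂ = Σ λ_i·λ_j across factors = (0.11)(0.84) + (0.44)(0.01)
  = +0.0924 +0.0044 = 0.0968

0.10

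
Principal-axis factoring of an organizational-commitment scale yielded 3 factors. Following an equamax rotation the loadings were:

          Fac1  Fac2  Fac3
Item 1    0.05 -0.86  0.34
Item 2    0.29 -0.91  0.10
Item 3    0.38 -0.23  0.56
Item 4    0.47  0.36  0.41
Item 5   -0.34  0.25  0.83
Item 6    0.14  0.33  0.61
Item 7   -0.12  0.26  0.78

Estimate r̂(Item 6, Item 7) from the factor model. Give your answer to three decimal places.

0.545

r̂ = Σ λ_i·λ_j across factors = (0.14)(-0.12) + (0.33)(0.26) + (0.61)(0.78)
  = -0.0168 +0.0858 +0.4758 = 0.5448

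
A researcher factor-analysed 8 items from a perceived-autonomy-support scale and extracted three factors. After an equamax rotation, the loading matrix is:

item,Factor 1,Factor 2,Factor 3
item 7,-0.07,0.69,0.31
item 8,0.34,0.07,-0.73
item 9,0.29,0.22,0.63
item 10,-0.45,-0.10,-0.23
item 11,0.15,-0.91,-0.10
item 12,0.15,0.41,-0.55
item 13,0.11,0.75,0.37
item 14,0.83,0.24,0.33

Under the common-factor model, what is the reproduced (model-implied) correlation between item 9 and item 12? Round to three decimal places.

-0.213

r̂ = Σ λ_i·λ_j across factors = (0.29)(0.15) + (0.22)(0.41) + (0.63)(-0.55)
  = +0.0435 +0.0902 -0.3465 = -0.2128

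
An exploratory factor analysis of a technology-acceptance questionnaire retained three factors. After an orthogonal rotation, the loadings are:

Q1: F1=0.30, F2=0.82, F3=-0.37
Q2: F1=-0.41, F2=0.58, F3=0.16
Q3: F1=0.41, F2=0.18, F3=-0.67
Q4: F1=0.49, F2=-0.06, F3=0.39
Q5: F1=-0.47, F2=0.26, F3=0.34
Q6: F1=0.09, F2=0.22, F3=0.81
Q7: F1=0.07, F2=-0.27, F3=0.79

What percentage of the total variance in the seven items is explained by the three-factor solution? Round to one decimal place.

SS loadings by factor: 0.9002, 1.2337, 2.1593; total = 4.2932.
Total variance with 7 standardized items is 7, so the solution explains 4.2932/7 = 0.6133 = 61.33%.

61.3%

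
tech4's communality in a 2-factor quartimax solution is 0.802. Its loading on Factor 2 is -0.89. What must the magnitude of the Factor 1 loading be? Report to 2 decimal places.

Under orthogonal rotation h² = Σλ², so λ_Factor 1² = h² − (0.7921) = 0.802 − 0.7921 = 0.0099.
|λ| = √0.0099 = 0.0995.

0.10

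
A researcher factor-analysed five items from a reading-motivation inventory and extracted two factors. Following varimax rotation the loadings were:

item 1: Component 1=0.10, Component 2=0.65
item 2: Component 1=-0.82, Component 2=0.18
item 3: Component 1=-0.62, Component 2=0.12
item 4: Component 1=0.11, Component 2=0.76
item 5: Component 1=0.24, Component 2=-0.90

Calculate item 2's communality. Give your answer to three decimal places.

0.705

h² = (-0.82)² + 0.18² = 0.6724 + 0.0324 = 0.7048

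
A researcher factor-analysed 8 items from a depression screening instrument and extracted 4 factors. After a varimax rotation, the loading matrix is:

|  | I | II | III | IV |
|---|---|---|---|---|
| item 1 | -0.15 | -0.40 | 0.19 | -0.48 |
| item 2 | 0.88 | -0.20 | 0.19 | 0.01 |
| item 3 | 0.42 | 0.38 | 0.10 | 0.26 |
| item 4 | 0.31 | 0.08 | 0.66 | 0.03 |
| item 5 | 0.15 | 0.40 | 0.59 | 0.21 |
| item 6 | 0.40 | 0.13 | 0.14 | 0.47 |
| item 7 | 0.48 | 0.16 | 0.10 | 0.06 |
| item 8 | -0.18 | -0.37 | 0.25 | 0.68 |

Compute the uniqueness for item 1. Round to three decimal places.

h² = (-0.15)² + (-0.40)² + 0.19² + (-0.48)² = 0.0225 + 0.1600 + 0.0361 + 0.2304 = 0.4490
Uniqueness u² = 1 − h² = 1 − 0.4490 = 0.5510

0.551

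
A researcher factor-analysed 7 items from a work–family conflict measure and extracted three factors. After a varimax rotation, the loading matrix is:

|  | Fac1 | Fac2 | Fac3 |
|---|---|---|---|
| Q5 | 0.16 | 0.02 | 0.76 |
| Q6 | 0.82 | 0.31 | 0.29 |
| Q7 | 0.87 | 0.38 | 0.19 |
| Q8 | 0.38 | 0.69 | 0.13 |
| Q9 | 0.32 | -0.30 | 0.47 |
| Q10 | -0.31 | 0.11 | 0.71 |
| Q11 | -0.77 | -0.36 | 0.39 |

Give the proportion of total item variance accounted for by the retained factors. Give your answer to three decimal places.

SS loadings by factor: 2.3907, 0.9487, 1.5918; total = 4.9312.
Total variance with 7 standardized items is 7, so the solution explains 4.9312/7 = 0.7045.

0.704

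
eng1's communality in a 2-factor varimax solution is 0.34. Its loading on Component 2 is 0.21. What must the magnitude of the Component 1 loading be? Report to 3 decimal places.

0.544

Under orthogonal rotation h² = Σλ², so λ_Component 1² = h² − (0.0441) = 0.34 − 0.0441 = 0.2959.
|λ| = √0.2959 = 0.5440.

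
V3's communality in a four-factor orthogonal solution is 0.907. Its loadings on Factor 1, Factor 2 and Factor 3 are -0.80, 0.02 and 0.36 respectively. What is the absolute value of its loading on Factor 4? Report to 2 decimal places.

Under orthogonal rotation h² = Σλ², so λ_Factor 4² = h² − (0.7700) = 0.907 − 0.7700 = 0.1370.
|λ| = √0.1370 = 0.3701.

0.37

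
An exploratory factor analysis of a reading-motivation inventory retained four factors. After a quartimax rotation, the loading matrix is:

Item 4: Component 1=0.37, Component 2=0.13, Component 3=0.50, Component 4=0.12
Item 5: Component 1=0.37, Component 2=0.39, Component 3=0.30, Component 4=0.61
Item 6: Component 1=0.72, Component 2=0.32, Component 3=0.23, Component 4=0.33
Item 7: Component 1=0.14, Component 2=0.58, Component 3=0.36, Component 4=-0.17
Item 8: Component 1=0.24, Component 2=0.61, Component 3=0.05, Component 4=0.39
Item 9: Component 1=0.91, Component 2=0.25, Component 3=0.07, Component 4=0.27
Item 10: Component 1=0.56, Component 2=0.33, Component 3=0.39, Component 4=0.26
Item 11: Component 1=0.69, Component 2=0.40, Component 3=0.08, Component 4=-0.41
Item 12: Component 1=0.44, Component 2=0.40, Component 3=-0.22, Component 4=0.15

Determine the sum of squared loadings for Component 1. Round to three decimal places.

2.681

SS loadings for Component 1 = 0.37² + 0.37² + 0.72² + 0.14² + 0.24² + 0.91² + 0.56² + 0.69² + 0.44² = 0.1369 + 0.1369 + 0.5184 + 0.0196 + 0.0576 + 0.8281 + 0.3136 + 0.4761 + 0.1936 = 2.6808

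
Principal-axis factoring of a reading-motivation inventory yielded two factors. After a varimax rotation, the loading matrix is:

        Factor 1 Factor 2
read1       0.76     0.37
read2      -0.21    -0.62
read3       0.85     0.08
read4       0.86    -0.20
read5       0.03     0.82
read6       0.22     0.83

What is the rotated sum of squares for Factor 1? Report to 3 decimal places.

2.133

SS loadings for Factor 1 = 0.76² + (-0.21)² + 0.85² + 0.86² + 0.03² + 0.22² = 0.5776 + 0.0441 + 0.7225 + 0.7396 + 0.0009 + 0.0484 = 2.1331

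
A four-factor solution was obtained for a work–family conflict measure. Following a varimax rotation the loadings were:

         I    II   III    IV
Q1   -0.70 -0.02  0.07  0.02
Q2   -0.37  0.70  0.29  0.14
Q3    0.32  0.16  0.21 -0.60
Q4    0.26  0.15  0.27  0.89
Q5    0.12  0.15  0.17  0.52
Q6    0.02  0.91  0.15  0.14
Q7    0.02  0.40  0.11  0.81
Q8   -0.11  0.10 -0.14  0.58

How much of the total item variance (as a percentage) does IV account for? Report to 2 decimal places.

SS loadings for IV = 0.02² + 0.14² + (-0.60)² + 0.89² + 0.52² + 0.14² + 0.81² + 0.58² = 2.4546
With 8 standardized items, total variance = 8. Proportion = 2.4546/8 = 0.3068 → 30.68%.

30.68%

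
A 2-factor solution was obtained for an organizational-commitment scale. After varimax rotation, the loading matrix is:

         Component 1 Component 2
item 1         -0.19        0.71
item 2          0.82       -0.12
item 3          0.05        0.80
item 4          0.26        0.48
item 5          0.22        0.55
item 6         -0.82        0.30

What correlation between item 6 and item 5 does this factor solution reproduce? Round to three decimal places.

-0.015

r̂ = Σ λ_i·λ_j across factors = (-0.82)(0.22) + (0.30)(0.55)
  = -0.1804 +0.1650 = -0.0154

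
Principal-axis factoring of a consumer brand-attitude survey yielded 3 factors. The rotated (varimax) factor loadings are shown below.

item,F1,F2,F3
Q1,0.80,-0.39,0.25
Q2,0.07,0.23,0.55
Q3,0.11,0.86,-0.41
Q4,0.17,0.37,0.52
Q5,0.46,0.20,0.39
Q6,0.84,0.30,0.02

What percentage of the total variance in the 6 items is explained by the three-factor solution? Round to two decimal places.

SS loadings by factor: 1.6031, 1.2115, 0.9560; total = 3.7706.
Total variance with 6 standardized items is 6, so the solution explains 3.7706/6 = 0.6284 = 62.84%.

62.84%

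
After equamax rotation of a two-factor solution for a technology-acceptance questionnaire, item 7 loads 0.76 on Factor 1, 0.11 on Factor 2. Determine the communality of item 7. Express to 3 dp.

0.590

h² = 0.76² + 0.11² = 0.5776 + 0.0121 = 0.5897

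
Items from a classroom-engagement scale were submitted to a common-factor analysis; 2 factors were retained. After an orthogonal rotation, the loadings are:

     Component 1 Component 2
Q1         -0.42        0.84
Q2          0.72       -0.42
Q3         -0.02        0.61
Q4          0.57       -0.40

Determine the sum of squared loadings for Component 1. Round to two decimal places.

1.02

SS loadings for Component 1 = (-0.42)² + 0.72² + (-0.02)² + 0.57² = 0.1764 + 0.5184 + 0.0004 + 0.3249 = 1.0201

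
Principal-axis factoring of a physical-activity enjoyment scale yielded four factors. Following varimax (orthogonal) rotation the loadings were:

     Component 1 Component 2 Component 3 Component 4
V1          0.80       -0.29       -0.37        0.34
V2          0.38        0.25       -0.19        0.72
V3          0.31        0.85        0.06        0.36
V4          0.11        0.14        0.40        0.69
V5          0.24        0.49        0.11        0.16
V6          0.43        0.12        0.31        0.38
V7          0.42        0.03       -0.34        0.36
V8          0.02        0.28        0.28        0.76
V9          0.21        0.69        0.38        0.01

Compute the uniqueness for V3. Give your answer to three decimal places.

0.048

h² = 0.31² + 0.85² + 0.06² + 0.36² = 0.0961 + 0.7225 + 0.0036 + 0.1296 = 0.9518
Uniqueness u² = 1 − h² = 1 − 0.9518 = 0.0482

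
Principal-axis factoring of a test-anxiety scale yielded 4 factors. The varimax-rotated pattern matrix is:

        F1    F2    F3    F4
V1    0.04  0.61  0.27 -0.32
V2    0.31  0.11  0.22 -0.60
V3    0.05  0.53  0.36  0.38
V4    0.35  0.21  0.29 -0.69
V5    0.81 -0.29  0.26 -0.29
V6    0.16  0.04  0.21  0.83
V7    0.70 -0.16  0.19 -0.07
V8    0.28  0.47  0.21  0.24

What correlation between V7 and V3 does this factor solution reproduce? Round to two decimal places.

-0.01

r̂ = Σ λ_i·λ_j across factors = (0.70)(0.05) + (-0.16)(0.53) + (0.19)(0.36) + (-0.07)(0.38)
  = +0.0350 -0.0848 +0.0684 -0.0266 = -0.0080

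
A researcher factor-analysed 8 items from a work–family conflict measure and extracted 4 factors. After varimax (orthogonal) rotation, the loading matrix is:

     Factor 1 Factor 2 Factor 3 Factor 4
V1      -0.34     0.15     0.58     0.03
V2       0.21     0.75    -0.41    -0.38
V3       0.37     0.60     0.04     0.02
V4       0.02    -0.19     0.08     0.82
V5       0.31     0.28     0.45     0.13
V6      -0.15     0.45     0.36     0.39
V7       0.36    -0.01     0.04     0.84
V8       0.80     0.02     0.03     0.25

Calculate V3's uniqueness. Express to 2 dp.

h² = 0.37² + 0.60² + 0.04² + 0.02² = 0.1369 + 0.3600 + 0.0016 + 0.0004 = 0.4989
Uniqueness u² = 1 − h² = 1 − 0.4989 = 0.5011

0.50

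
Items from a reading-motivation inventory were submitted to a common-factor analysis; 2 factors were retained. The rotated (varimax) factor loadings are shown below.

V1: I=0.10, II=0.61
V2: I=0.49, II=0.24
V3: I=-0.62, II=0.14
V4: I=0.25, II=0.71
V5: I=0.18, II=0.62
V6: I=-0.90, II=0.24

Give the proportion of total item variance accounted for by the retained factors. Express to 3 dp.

SS loadings by factor: 1.5394, 1.3954; total = 2.9348.
Total variance with 6 standardized items is 6, so the solution explains 2.9348/6 = 0.4891.

0.489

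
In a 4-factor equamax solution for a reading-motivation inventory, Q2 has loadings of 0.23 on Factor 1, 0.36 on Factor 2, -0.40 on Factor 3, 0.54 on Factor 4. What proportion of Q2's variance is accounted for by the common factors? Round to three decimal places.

h² = 0.23² + 0.36² + (-0.40)² + 0.54² = 0.0529 + 0.1296 + 0.1600 + 0.2916 = 0.6341

0.634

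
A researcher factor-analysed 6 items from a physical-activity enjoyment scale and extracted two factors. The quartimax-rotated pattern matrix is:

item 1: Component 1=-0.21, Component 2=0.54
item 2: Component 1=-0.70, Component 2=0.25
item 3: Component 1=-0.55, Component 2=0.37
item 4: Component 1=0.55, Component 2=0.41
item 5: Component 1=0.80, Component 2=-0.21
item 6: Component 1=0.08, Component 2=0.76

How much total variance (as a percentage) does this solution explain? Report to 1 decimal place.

51.1%

Communalities: 0.3357, 0.5525, 0.4394, 0.4706, 0.6841, 0.5840; Σh² = 3.0663.
Total variance with 6 standardized items is 6, so the solution explains 3.0663/6 = 0.5111 = 51.10%.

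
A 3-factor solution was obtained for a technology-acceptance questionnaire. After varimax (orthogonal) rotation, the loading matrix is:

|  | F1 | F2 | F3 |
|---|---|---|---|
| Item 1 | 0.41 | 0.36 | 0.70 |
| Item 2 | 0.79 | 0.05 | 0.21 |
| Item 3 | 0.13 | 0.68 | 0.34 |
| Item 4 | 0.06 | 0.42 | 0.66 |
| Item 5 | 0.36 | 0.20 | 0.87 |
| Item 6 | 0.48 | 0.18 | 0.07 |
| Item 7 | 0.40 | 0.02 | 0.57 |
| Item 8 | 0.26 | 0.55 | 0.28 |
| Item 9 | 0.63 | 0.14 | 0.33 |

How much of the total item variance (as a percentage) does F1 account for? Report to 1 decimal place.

20.0%

SS loadings for F1 = 0.41² + 0.79² + 0.13² + 0.06² + 0.36² + 0.48² + 0.40² + 0.26² + 0.63² = 1.7972
With 9 standardized items, total variance = 9. Proportion = 1.7972/9 = 0.1997 → 19.97%.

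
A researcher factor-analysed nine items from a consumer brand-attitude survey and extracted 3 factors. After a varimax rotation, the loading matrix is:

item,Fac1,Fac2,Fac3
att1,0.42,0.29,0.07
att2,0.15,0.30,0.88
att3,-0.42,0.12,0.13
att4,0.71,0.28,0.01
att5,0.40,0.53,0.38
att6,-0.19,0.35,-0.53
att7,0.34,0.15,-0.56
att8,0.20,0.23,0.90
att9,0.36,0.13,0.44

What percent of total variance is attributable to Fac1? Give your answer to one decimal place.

15.1%

SS loadings for Fac1 = 0.42² + 0.15² + (-0.42)² + 0.71² + 0.40² + (-0.19)² + 0.34² + 0.20² + 0.36² = 1.3607
With 9 standardized items, total variance = 9. Proportion = 1.3607/9 = 0.1512 → 15.12%.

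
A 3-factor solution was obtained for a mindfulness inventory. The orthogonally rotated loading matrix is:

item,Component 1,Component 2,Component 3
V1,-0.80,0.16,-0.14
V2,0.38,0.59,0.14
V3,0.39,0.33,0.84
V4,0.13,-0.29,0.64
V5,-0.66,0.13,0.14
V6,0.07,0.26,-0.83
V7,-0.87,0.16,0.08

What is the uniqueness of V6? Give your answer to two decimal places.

h² = 0.07² + 0.26² + (-0.83)² = 0.0049 + 0.0676 + 0.6889 = 0.7614
Uniqueness u² = 1 − h² = 1 − 0.7614 = 0.2386

0.24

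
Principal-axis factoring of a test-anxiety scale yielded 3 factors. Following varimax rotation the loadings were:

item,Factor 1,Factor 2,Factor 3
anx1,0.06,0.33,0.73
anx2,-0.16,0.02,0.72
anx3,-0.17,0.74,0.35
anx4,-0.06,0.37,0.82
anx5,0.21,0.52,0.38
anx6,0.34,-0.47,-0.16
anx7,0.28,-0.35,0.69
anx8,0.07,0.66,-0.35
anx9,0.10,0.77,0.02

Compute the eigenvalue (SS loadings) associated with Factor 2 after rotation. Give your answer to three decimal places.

2.436

SS loadings for Factor 2 = 0.33² + 0.02² + 0.74² + 0.37² + 0.52² + (-0.47)² + (-0.35)² + 0.66² + 0.77² = 0.1089 + 0.0004 + 0.5476 + 0.1369 + 0.2704 + 0.2209 + 0.1225 + 0.4356 + 0.5929 = 2.4361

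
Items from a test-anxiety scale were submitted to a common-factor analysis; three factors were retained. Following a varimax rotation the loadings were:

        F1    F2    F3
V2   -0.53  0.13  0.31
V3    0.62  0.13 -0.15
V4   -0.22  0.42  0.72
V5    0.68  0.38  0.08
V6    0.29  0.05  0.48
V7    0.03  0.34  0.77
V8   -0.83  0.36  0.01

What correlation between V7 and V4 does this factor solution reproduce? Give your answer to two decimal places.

r̂ = Σ λ_i·λ_j across factors = (0.03)(-0.22) + (0.34)(0.42) + (0.77)(0.72)
  = -0.0066 +0.1428 +0.5544 = 0.6906

0.69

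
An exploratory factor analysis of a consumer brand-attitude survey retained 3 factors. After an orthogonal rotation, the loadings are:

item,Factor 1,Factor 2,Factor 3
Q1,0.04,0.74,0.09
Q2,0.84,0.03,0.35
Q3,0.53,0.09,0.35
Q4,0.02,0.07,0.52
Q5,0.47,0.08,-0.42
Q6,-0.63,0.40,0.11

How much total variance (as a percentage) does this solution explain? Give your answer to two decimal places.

SS loadings by factor: 1.6063, 0.7279, 0.7120; total = 3.0462.
Total variance with 6 standardized items is 6, so the solution explains 3.0462/6 = 0.5077 = 50.77%.

50.77%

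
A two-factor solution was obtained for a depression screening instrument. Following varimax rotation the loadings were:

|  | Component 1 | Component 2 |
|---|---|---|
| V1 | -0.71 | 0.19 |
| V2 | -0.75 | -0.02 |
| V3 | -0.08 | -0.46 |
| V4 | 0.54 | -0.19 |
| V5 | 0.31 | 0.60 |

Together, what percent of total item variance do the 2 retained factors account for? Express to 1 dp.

SS loadings by factor: 1.4607, 0.6442; total = 2.1049.
Total variance with 5 standardized items is 5, so the solution explains 2.1049/5 = 0.4210 = 42.10%.

42.1%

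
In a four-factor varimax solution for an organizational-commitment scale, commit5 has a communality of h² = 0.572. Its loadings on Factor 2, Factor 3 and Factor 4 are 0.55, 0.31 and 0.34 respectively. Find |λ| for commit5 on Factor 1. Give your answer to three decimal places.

Under orthogonal rotation h² = Σλ², so λ_Factor 1² = h² − (0.5142) = 0.572 − 0.5142 = 0.0578.
|λ| = √0.0578 = 0.2404.

0.240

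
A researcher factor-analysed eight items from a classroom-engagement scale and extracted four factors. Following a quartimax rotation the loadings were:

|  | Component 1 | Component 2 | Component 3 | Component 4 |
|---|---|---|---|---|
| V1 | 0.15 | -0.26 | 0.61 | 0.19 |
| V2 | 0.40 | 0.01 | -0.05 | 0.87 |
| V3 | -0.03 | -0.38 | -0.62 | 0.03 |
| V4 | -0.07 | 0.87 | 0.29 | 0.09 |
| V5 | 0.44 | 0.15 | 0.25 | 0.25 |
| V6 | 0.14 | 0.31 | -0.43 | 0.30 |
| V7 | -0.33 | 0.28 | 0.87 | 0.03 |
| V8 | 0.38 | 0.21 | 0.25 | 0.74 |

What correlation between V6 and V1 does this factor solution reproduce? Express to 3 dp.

-0.265

r̂ = Σ λ_i·λ_j across factors = (0.14)(0.15) + (0.31)(-0.26) + (-0.43)(0.61) + (0.30)(0.19)
  = +0.0210 -0.0806 -0.2623 +0.0570 = -0.2649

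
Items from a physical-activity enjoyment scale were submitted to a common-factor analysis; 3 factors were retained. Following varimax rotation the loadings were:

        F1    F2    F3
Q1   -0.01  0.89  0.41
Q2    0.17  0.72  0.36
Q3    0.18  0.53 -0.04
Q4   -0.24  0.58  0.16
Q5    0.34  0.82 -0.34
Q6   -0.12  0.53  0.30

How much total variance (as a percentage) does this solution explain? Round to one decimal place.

61.0%

SS loadings by factor: 0.2490, 2.8811, 0.5305; total = 3.6606.
Total variance with 6 standardized items is 6, so the solution explains 3.6606/6 = 0.6101 = 61.01%.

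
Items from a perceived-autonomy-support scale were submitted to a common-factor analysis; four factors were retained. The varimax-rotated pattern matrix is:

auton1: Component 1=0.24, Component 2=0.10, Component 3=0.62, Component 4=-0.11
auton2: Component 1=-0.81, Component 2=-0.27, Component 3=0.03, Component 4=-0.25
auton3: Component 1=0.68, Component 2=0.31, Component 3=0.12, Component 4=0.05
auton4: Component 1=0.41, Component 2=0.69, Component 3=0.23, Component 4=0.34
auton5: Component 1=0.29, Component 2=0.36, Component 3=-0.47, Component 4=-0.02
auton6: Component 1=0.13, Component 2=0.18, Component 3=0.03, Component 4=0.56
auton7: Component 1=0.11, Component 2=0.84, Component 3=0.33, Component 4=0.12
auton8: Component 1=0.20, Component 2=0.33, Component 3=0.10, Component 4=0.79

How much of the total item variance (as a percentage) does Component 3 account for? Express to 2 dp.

SS loadings for Component 3 = 0.62² + 0.03² + 0.12² + 0.23² + (-0.47)² + 0.03² + 0.33² + 0.10² = 0.7933
With 8 standardized items, total variance = 8. Proportion = 0.7933/8 = 0.0992 → 9.92%.

9.92%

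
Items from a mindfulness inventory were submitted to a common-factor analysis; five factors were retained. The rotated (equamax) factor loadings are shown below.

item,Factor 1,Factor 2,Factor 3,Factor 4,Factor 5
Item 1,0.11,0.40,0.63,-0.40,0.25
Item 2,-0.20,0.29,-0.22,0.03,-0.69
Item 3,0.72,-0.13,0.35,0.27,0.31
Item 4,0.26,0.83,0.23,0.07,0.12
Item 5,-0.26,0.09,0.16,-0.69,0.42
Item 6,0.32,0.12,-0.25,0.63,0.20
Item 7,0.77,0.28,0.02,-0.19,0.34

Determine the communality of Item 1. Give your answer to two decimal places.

0.79

h² = 0.11² + 0.40² + 0.63² + (-0.40)² + 0.25² = 0.0121 + 0.1600 + 0.3969 + 0.1600 + 0.0625 = 0.7915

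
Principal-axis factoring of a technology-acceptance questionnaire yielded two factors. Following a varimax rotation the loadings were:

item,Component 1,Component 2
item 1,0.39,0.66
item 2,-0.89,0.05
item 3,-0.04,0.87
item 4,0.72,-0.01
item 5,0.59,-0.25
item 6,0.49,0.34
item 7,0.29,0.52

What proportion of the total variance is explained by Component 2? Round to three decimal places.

0.235

SS loadings for Component 2 = 0.66² + 0.05² + 0.87² + (-0.01)² + (-0.25)² + 0.34² + 0.52² = 1.6436
Proportion of variance = 1.6436 / 7 = 0.2348.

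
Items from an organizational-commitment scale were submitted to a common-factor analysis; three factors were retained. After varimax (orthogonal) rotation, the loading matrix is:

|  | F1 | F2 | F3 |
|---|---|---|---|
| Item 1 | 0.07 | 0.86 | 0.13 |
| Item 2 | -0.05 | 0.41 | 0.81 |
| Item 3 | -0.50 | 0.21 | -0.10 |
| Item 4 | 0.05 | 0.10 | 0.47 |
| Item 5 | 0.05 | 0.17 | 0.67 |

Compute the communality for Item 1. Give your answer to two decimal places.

0.76

h² = 0.07² + 0.86² + 0.13² = 0.0049 + 0.7396 + 0.0169 = 0.7614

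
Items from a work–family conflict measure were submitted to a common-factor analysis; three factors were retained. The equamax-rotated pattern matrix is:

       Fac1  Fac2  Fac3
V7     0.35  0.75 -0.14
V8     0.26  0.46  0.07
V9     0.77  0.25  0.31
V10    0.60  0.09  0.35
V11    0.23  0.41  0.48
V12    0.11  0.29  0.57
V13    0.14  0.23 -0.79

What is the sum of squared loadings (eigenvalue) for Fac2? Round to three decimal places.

SS loadings for Fac2 = 0.75² + 0.46² + 0.25² + 0.09² + 0.41² + 0.29² + 0.23² = 0.5625 + 0.2116 + 0.0625 + 0.0081 + 0.1681 + 0.0841 + 0.0529 = 1.1498

1.150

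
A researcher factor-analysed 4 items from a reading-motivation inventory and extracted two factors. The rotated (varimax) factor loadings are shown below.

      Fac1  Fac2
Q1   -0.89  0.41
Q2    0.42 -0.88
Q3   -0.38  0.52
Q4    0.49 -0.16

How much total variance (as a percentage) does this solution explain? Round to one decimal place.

64.8%

Communalities: 0.9602, 0.9508, 0.4148, 0.2657; Σh² = 2.5915.
Total variance with 4 standardized items is 4, so the solution explains 2.5915/4 = 0.6479 = 64.79%.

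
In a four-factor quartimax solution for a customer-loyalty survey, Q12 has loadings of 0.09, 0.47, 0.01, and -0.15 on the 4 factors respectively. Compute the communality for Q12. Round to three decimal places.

h² = 0.09² + 0.47² + 0.01² + (-0.15)² = 0.0081 + 0.2209 + 0.0001 + 0.0225 = 0.2516

0.252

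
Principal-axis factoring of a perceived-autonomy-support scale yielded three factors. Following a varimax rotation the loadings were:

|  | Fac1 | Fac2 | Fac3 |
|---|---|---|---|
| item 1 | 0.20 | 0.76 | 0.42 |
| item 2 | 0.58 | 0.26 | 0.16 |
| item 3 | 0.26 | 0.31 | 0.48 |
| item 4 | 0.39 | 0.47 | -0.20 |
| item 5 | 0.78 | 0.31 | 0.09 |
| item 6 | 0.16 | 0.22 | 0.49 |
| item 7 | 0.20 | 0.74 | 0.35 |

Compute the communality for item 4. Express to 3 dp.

0.413

h² = 0.39² + 0.47² + (-0.20)² = 0.1521 + 0.2209 + 0.0400 = 0.4130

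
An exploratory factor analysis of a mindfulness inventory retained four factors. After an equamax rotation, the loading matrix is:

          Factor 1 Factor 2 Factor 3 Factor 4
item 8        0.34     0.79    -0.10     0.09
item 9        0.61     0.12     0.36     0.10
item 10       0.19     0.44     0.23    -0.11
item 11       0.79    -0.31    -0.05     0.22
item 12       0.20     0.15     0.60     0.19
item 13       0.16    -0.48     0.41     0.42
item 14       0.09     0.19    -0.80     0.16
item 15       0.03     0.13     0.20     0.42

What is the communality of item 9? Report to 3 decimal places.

h² = 0.61² + 0.12² + 0.36² + 0.10² = 0.3721 + 0.0144 + 0.1296 + 0.0100 = 0.5261

0.526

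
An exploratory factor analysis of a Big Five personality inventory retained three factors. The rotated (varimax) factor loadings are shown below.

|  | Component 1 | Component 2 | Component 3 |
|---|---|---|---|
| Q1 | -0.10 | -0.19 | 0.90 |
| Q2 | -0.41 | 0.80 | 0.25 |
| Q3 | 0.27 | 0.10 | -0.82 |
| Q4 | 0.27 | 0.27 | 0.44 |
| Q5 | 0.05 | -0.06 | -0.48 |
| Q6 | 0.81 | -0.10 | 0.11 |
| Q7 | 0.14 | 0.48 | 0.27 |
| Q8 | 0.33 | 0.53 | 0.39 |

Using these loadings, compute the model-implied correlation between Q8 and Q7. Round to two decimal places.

r̂ = Σ λ_i·λ_j across factors = (0.33)(0.14) + (0.53)(0.48) + (0.39)(0.27)
  = +0.0462 +0.2544 +0.1053 = 0.4059

0.41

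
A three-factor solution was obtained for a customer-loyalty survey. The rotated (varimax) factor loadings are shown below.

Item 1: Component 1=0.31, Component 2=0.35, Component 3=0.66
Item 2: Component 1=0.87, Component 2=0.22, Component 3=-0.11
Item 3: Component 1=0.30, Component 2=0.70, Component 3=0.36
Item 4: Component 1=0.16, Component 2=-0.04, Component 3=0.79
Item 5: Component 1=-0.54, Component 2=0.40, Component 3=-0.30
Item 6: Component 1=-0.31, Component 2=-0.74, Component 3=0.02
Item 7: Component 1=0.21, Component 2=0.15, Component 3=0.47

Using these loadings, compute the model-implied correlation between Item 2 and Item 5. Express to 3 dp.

-0.349

r̂ = Σ λ_i·λ_j across factors = (0.87)(-0.54) + (0.22)(0.40) + (-0.11)(-0.30)
  = -0.4698 +0.0880 +0.0330 = -0.3488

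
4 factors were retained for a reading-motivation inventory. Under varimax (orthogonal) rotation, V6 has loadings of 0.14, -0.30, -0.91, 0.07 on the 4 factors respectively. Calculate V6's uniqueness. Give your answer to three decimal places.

h² = 0.14² + (-0.30)² + (-0.91)² + 0.07² = 0.0196 + 0.0900 + 0.8281 + 0.0049 = 0.9426
Uniqueness u² = 1 − h² = 1 − 0.9426 = 0.0574

0.057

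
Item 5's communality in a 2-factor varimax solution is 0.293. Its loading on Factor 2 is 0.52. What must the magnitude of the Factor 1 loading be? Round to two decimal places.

0.15

Under orthogonal rotation h² = Σλ², so λ_Factor 1² = h² − (0.2704) = 0.293 − 0.2704 = 0.0226.
|λ| = √0.0226 = 0.1503.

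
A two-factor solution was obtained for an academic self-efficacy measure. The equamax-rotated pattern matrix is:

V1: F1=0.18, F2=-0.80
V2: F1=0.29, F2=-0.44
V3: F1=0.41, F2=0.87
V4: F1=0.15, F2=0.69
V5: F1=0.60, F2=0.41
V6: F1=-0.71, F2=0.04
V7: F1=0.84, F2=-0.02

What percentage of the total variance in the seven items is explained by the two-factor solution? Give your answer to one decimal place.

Communalities: 0.6724, 0.2777, 0.9250, 0.4986, 0.5281, 0.5057, 0.7060; Σh² = 4.1135.
Total variance with 7 standardized items is 7, so the solution explains 4.1135/7 = 0.5876 = 58.76%.

58.8%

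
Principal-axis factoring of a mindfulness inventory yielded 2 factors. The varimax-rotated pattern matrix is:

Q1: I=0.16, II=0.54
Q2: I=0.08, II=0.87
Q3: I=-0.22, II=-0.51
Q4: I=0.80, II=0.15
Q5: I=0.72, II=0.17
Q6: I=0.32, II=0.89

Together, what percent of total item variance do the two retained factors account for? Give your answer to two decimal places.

SS loadings by factor: 1.3412, 2.1521; total = 3.4933.
Total variance with 6 standardized items is 6, so the solution explains 3.4933/6 = 0.5822 = 58.22%.

58.22%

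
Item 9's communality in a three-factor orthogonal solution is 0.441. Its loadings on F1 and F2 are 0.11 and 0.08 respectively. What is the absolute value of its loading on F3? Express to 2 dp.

0.65

Under orthogonal rotation h² = Σλ², so λ_F3² = h² − (0.0185) = 0.441 − 0.0185 = 0.4225.
|λ| = √0.4225 = 0.6500.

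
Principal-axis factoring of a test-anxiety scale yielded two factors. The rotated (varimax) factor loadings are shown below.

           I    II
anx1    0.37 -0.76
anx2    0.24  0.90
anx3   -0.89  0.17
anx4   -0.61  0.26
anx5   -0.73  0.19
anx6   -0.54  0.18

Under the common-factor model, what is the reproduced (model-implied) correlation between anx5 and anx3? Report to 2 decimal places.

0.68

r̂ = Σ λ_i·λ_j across factors = (-0.73)(-0.89) + (0.19)(0.17)
  = +0.6497 +0.0323 = 0.6820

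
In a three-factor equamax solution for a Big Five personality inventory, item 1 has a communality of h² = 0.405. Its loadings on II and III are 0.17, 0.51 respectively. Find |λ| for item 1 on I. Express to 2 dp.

0.34

Under orthogonal rotation h² = Σλ², so λ_I² = h² − (0.2890) = 0.405 − 0.2890 = 0.1160.
|λ| = √0.1160 = 0.3406.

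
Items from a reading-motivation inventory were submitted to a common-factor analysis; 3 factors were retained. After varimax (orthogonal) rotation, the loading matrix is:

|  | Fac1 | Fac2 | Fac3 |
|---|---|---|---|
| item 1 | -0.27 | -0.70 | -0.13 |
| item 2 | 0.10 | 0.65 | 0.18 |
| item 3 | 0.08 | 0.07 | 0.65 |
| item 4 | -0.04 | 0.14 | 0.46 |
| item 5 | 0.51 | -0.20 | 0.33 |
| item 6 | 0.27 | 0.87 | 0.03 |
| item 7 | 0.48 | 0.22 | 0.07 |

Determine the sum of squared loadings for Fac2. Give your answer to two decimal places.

1.78

SS loadings for Fac2 = (-0.70)² + 0.65² + 0.07² + 0.14² + (-0.20)² + 0.87² + 0.22² = 0.4900 + 0.4225 + 0.0049 + 0.0196 + 0.0400 + 0.7569 + 0.0484 = 1.7823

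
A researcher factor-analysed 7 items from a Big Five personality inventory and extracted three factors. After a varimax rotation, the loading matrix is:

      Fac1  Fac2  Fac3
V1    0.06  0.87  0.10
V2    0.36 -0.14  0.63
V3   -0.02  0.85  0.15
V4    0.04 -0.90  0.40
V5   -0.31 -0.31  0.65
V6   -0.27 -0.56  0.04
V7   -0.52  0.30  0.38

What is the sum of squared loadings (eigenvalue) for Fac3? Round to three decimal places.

1.158

SS loadings for Fac3 = 0.10² + 0.63² + 0.15² + 0.40² + 0.65² + 0.04² + 0.38² = 0.0100 + 0.3969 + 0.0225 + 0.1600 + 0.4225 + 0.0016 + 0.1444 = 1.1579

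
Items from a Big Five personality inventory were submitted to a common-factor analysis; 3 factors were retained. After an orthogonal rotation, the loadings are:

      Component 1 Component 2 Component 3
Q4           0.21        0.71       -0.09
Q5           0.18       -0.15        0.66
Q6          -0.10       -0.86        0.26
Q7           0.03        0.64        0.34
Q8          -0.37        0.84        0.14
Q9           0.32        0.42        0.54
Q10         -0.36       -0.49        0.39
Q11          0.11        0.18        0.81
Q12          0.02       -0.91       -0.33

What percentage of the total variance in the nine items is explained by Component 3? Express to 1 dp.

20.6%

SS loadings for Component 3 = (-0.09)² + 0.66² + 0.26² + 0.34² + 0.14² + 0.54² + 0.39² + 0.81² + (-0.33)² = 1.8552
With 9 standardized items, total variance = 9. Proportion = 1.8552/9 = 0.2061 → 20.61%.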